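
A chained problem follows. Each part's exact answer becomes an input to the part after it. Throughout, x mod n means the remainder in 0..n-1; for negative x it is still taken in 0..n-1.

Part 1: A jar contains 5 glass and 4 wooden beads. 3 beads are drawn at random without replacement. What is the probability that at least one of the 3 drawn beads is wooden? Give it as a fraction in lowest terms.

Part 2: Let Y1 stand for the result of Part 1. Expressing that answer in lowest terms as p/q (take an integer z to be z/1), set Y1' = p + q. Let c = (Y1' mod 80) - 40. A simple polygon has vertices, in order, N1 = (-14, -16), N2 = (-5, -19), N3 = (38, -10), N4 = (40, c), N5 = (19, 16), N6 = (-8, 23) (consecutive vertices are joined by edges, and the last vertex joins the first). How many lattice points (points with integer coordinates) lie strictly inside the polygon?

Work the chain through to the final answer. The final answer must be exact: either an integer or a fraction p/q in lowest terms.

Part 1: total draws C(9,3) = 84; complement C(5,3) = 10; favorable 84 - 10 = 74; P = 37/42; answer 37/42
Part 2: Y1 = 37/42; threaded value p + q = 79; c = 39; cross terms: (-14*-19 - -5*-16)=186, (-5*-10 - 38*-19)=772, (38*39 - 40*-10)=1882, (40*16 - 19*39)=-101, (19*23 - -8*16)=565, (-8*-16 - -14*23)=450; twice the area = |3754| = 3754; area = 1877; boundary points = 3 + 1 + 1 + 1 + 1 + 3 = 10; strictly interior points = area - boundary/2 + 1 = 1873; answer 1873

1873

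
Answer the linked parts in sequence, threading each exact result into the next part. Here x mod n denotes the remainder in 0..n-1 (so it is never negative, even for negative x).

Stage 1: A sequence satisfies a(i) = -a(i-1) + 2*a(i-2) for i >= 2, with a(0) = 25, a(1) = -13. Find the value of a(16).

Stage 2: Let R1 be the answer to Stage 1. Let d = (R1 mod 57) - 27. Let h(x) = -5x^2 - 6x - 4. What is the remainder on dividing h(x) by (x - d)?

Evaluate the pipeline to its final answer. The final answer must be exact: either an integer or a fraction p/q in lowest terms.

Stage 1: a(2) = -1*(-13) + 2*(25) = 63; iterating: a(2)=63, a(3)=-89, a(4)=215, a(5)=-393, a(6)=823, a(7)=-1609, a(8)=3255, a(9)=-6473, a(10)=12983, a(11)=-25929, a(12)=51895, a(13)=-103753, a(14)=207543, a(15)=-415049, a(16)=830135; answer 830135
Stage 2: R1 = 830135; d = 17; remainder = value at the root: -5*(17)^2 - 6*(17)^1 - 4 = (-1445) + (-102) + (-4) = -1551; answer -1551

-1551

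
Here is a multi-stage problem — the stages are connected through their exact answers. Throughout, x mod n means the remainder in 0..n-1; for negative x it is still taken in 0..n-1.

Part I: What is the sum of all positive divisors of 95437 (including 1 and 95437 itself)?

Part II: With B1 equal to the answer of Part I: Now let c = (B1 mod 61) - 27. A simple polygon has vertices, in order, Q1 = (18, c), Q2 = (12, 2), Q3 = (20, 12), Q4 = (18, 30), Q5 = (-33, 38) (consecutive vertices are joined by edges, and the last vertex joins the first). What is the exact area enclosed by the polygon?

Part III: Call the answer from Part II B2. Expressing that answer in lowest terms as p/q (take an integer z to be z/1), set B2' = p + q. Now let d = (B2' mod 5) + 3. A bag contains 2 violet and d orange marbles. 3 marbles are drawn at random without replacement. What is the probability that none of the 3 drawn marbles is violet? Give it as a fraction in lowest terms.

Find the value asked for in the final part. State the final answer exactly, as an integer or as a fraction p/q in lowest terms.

5/14

Part I: 95437 = 19 * 5023; sigma = (1 + 19) * (1 + 5023) = 20 * 5024 = 100480; answer 100480
Part II: B1 = 100480; c = -14; cross terms: (18*2 - 12*-14)=204, (12*12 - 20*2)=104, (20*30 - 18*12)=384, (18*38 - -33*30)=1674, (-33*-14 - 18*38)=-222; twice the area = |2144| = 2144; area = 1072; answer 1072
Part III: B2 = 1072; threaded value p + q = 1073; d = 6; total draws C(8,3) = 56; favorable C(6,3) = 20; P = 5/14; answer 5/14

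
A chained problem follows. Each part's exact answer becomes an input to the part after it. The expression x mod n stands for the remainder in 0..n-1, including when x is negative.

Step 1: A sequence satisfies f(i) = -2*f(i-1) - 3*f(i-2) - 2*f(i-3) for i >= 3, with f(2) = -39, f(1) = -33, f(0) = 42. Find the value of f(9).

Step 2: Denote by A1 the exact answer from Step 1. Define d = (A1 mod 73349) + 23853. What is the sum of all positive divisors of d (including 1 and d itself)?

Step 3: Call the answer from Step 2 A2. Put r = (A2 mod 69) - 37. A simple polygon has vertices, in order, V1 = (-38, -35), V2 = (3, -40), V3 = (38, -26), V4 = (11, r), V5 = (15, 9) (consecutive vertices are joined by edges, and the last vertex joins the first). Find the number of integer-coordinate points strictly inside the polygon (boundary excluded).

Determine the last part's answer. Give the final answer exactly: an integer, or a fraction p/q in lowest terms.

1686

Step 1: f(3) = -2*(-39) - 3*(-33) - 2*(42) = 93; iterating: f(3)=93, f(4)=-3, f(5)=-195, f(6)=213, f(7)=165, f(8)=-579, f(9)=237; answer 237
Step 2: A1 = 237; d = 24090; 24090 = 2 * 3 * 5 * 11 * 73; sigma = (1 + 2) * (1 + 3) * (1 + 5) * (1 + 11) * (1 + 73) = 3 * 4 * 6 * 12 * 74 = 63936; answer 63936
Step 3: A2 = 63936; r = 5; cross terms: (-38*-40 - 3*-35)=1625, (3*-26 - 38*-40)=1442, (38*5 - 11*-26)=476, (11*9 - 15*5)=24, (15*-35 - -38*9)=-183; twice the area = |3384| = 3384; area = 1692; boundary points = 1 + 7 + 1 + 4 + 1 = 14; strictly interior points = area - boundary/2 + 1 = 1686; answer 1686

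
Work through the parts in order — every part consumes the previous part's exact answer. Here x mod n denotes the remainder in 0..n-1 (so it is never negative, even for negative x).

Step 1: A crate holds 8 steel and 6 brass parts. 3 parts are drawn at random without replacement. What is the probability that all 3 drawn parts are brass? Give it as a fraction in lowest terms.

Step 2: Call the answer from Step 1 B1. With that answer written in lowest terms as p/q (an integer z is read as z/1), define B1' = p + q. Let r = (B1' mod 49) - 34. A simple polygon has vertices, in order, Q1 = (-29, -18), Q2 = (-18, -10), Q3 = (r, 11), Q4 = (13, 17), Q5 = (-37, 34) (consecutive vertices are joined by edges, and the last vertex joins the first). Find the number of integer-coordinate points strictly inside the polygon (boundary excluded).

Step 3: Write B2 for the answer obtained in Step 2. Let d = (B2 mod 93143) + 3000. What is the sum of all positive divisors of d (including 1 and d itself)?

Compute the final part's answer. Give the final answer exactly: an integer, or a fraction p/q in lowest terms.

10920

Step 1: total draws C(14,3) = 364; favorable C(6,3) = 20; P = 5/91; answer 5/91
Step 2: B1 = 5/91; threaded value p + q = 96; r = 13; cross terms: (-29*-10 - -18*-18)=-34, (-18*11 - 13*-10)=-68, (13*17 - 13*11)=78, (13*34 - -37*17)=1071, (-37*-18 - -29*34)=1652; twice the area = |2699| = 2699; area = 2699/2; boundary points = 1 + 1 + 6 + 1 + 4 = 13; strictly interior points = area - boundary/2 + 1 = 1344; answer 1344
Step 3: B2 = 1344; d = 4344; 4344 = 2^3 * 3 * 181; sigma = (1 + 2 + 4 + 8) * (1 + 3) * (1 + 181) = 15 * 4 * 182 = 10920; answer 10920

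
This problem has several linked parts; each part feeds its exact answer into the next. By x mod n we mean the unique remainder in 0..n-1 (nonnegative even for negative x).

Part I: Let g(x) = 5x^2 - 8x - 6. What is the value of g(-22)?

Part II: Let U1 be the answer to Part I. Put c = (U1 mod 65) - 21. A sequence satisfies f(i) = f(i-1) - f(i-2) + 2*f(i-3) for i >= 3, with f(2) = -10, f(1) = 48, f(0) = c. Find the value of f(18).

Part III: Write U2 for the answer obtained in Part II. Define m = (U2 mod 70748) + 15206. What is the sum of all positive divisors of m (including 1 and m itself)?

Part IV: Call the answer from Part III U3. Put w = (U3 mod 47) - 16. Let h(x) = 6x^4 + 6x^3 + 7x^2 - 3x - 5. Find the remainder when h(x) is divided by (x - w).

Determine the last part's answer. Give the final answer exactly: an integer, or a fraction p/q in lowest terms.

Part I: 5*(-22)^2 - 8*(-22)^1 - 6 = (2420) + (176) + (-6) = 2590; answer 2590
Part II: U1 = 2590; c = 34; f(3) = 1*(-10) - 1*(48) + 2*(34) = 10; iterating: f(3)=10, f(4)=116, f(5)=86, f(6)=-10, f(7)=136, f(8)=318, f(9)=162, f(10)=116, f(11)=590, f(12)=798, f(13)=440, f(14)=822, f(15)=1978, f(16)=2036, f(17)=1702, f(18)=3622; answer 3622
Part III: U2 = 3622; m = 18828; 18828 = 2^2 * 3^2 * 523; sigma = (1 + 2 + 4) * (1 + 3 + 9) * (1 + 523) = 7 * 13 * 524 = 47684; answer 47684
Part IV: U3 = 47684; w = 10; remainder = value at the root: 6*(10)^4 + 6*(10)^3 + 7*(10)^2 - 3*(10)^1 - 5 = (60000) + (6000) + (700) + (-30) + (-5) = 66665; answer 66665

66665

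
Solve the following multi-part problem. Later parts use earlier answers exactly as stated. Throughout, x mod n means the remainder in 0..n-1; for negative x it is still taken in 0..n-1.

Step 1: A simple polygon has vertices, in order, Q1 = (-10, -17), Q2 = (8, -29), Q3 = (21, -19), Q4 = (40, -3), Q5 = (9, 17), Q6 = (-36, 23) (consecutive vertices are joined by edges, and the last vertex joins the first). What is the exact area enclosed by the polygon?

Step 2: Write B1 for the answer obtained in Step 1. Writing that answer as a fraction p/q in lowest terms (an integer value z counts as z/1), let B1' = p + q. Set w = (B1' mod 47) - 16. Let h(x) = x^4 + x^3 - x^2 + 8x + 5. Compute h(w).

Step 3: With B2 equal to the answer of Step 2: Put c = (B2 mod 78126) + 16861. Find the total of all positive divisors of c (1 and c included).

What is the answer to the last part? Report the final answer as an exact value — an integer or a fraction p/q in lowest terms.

Step 1: cross terms: (-10*-29 - 8*-17)=426, (8*-19 - 21*-29)=457, (21*-3 - 40*-19)=697, (40*17 - 9*-3)=707, (9*23 - -36*17)=819, (-36*-17 - -10*23)=842; twice the area = |3948| = 3948; area = 1974; answer 1974
Step 2: B1 = 1974; threaded value p + q = 1975; w = -15; 1*(-15)^4 + 1*(-15)^3 - 1*(-15)^2 + 8*(-15)^1 + 5 = (50625) + (-3375) + (-225) + (-120) + (5) = 46910; answer 46910
Step 3: B2 = 46910; c = 63771; 63771 = 3 * 29 * 733; sigma = (1 + 3) * (1 + 29) * (1 + 733) = 4 * 30 * 734 = 88080; answer 88080

88080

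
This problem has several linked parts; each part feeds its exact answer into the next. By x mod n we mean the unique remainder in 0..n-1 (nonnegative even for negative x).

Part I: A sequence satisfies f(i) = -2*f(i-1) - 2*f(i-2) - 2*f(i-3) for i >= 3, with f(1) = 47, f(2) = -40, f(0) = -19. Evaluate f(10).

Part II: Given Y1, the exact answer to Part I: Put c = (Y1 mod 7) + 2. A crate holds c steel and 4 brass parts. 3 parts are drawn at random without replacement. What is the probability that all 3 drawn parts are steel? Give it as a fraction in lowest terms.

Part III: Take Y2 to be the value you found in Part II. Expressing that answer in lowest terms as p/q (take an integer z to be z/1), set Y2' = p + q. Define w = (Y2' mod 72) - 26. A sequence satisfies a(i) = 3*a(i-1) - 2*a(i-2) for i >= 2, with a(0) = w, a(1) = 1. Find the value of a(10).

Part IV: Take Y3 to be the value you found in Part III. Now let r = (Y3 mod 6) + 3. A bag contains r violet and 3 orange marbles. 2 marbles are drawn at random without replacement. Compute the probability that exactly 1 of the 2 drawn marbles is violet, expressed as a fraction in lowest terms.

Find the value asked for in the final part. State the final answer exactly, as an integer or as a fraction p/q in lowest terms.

24/55

Part I: f(3) = -2*(-40) - 2*(47) - 2*(-19) = 24; iterating: f(3)=24, f(4)=-62, f(5)=156, f(6)=-236, f(7)=284, f(8)=-408, f(9)=720, f(10)=-1192; answer -1192
Part II: Y1 = -1192; c = 7; total draws C(11,3) = 165; favorable C(7,3) = 35; P = 7/33; answer 7/33
Part III: Y2 = 7/33; threaded value p + q = 40; w = 14; a(2) = 3*(1) - 2*(14) = -25; iterating: a(2)=-25, a(3)=-77, a(4)=-181, a(5)=-389, a(6)=-805, a(7)=-1637, a(8)=-3301, a(9)=-6629, a(10)=-13285; answer -13285
Part IV: Y3 = -13285; r = 8; total draws C(11,2) = 55; favorable C(8,1)*C(3,1) = 24; P = 24/55; answer 24/55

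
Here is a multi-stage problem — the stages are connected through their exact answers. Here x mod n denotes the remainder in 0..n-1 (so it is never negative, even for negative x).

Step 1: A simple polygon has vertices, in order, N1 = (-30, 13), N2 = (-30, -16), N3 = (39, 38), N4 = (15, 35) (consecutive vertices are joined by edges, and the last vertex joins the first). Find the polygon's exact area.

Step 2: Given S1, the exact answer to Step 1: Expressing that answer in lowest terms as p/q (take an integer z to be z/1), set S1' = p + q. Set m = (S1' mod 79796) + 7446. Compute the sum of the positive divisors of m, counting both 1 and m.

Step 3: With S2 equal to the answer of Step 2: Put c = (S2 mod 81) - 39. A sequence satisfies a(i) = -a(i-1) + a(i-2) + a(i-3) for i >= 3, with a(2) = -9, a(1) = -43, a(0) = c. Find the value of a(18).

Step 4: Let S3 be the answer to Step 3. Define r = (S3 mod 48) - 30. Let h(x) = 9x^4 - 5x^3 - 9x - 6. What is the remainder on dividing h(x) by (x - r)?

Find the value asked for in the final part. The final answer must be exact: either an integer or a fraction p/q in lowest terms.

23381

Step 1: cross terms: (-30*-16 - -30*13)=870, (-30*38 - 39*-16)=-516, (39*35 - 15*38)=795, (15*13 - -30*35)=1245; twice the area = |2394| = 2394; area = 1197; answer 1197
Step 2: S1 = 1197; threaded value p + q = 1198; m = 8644; 8644 = 2^2 * 2161; sigma = (1 + 2 + 4) * (1 + 2161) = 7 * 2162 = 15134; answer 15134
Step 3: S2 = 15134; c = 29; a(3) = -1*(-9) + 1*(-43) + 1*(29) = -5; iterating: a(3)=-5, a(4)=-47, a(5)=33, a(6)=-85, a(7)=71, a(8)=-123, a(9)=109, a(10)=-161, a(11)=147, a(12)=-199, a(13)=185, a(14)=-237, a(15)=223, a(16)=-275, a(17)=261, a(18)=-313; answer -313
Step 4: S3 = -313; r = -7; remainder = value at the root: 9*(-7)^4 - 5*(-7)^3 - 9*(-7)^1 - 6 = (21609) + (1715) + (63) + (-6) = 23381; answer 23381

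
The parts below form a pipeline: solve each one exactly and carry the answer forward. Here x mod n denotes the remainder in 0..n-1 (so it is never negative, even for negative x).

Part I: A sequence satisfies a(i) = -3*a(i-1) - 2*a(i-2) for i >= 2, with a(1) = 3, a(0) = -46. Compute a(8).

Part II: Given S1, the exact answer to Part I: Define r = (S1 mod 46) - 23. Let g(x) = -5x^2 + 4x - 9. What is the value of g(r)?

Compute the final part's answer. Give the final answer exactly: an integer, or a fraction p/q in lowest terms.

Part I: a(2) = -3*(3) - 2*(-46) = 83; iterating: a(2)=83, a(3)=-255, a(4)=599, a(5)=-1287, a(6)=2663, a(7)=-5415, a(8)=10919; answer 10919
Part II: S1 = 10919; r = -6; -5*(-6)^2 + 4*(-6)^1 - 9 = (-180) + (-24) + (-9) = -213; answer -213

-213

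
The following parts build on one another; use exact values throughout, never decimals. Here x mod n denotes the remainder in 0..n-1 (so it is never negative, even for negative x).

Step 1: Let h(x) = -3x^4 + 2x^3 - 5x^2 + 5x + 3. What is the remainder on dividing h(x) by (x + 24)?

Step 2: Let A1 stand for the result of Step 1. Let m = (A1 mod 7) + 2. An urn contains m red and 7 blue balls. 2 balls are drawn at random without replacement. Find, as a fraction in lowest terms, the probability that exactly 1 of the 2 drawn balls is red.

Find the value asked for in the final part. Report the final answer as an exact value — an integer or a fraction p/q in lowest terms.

35/66

Step 1: remainder = value at the root: -3*(-24)^4 + 2*(-24)^3 - 5*(-24)^2 + 5*(-24)^1 + 3 = (-995328) + (-27648) + (-2880) + (-120) + (3) = -1025973; answer -1025973
Step 2: A1 = -1025973; m = 5; total draws C(12,2) = 66; favorable C(5,1)*C(7,1) = 35; P = 35/66; answer 35/66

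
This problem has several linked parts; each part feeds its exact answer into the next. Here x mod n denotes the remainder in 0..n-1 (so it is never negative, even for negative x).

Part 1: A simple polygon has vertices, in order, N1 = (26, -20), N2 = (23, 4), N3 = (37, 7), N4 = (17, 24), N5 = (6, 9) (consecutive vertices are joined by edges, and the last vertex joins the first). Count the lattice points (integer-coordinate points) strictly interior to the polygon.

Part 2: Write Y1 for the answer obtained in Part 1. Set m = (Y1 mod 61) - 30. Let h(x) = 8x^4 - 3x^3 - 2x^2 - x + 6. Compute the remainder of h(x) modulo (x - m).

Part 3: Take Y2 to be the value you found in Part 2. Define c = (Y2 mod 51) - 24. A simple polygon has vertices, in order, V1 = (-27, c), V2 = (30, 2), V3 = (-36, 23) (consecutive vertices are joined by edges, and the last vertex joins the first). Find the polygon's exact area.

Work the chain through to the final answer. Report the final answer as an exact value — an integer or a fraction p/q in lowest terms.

1395/2

Part 1: cross terms: (26*4 - 23*-20)=564, (23*7 - 37*4)=13, (37*24 - 17*7)=769, (17*9 - 6*24)=9, (6*-20 - 26*9)=-354; twice the area = |1001| = 1001; area = 1001/2; boundary points = 3 + 1 + 1 + 1 + 1 = 7; strictly interior points = area - boundary/2 + 1 = 498; answer 498
Part 2: Y1 = 498; m = -20; remainder = value at the root: 8*(-20)^4 - 3*(-20)^3 - 2*(-20)^2 - 1*(-20)^1 + 6 = (1280000) + (24000) + (-800) + (20) + (6) = 1303226; answer 1303226
Part 3: Y2 = 1303226; c = -1; cross terms: (-27*2 - 30*-1)=-24, (30*23 - -36*2)=762, (-36*-1 - -27*23)=657; twice the area = |1395| = 1395; area = 1395/2; answer 1395/2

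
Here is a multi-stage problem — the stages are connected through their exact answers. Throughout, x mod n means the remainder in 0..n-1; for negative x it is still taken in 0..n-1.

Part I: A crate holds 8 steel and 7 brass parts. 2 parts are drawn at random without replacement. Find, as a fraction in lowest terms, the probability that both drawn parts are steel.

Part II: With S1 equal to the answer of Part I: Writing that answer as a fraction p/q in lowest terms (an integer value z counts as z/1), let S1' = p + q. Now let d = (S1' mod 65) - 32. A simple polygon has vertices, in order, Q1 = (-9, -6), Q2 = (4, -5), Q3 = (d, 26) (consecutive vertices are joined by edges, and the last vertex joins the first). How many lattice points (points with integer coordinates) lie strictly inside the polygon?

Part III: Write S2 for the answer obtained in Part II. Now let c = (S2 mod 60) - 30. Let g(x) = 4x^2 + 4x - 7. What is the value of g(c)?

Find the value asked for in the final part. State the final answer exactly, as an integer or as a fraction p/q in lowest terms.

1

Part I: total draws C(15,2) = 105; favorable C(8,2) = 28; P = 4/15; answer 4/15
Part II: S1 = 4/15; threaded value p + q = 19; d = -13; cross terms: (-9*-5 - 4*-6)=69, (4*26 - -13*-5)=39, (-13*-6 - -9*26)=312; twice the area = |420| = 420; area = 210; boundary points = 1 + 1 + 4 = 6; strictly interior points = area - boundary/2 + 1 = 208; answer 208
Part III: S2 = 208; c = -2; 4*(-2)^2 + 4*(-2)^1 - 7 = (16) + (-8) + (-7) = 1; answer 1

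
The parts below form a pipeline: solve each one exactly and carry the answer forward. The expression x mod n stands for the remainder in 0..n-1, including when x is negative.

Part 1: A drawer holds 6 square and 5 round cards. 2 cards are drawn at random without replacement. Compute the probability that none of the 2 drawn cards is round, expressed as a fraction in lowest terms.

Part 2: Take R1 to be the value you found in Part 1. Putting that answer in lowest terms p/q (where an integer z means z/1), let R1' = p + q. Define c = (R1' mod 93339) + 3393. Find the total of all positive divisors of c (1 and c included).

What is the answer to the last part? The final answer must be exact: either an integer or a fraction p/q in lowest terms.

Part 1: total draws C(11,2) = 55; favorable C(6,2) = 15; P = 3/11; answer 3/11
Part 2: R1 = 3/11; threaded value p + q = 14; c = 3407; 3407 is prime, so its only divisors are 1 and 3407; sigma = 1 + 3407 = 3408; answer 3408

3408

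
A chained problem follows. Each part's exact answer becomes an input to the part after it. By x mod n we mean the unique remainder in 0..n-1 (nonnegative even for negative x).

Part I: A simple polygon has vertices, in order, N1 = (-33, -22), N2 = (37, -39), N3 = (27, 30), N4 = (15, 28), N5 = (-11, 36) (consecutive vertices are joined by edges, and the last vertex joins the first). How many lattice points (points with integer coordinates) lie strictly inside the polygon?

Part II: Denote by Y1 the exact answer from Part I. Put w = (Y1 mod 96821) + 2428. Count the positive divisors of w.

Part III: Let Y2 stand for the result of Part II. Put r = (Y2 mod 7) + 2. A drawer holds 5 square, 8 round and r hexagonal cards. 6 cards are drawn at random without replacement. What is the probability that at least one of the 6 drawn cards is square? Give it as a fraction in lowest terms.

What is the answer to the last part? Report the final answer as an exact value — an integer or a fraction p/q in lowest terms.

409/442

Part I: cross terms: (-33*-39 - 37*-22)=2101, (37*30 - 27*-39)=2163, (27*28 - 15*30)=306, (15*36 - -11*28)=848, (-11*-22 - -33*36)=1430; twice the area = |6848| = 6848; area = 3424; boundary points = 1 + 1 + 2 + 2 + 2 = 8; strictly interior points = area - boundary/2 + 1 = 3421; answer 3421
Part II: Y1 = 3421; w = 5849; 5849 is prime, so its only divisors are 1 and 5849; count = 2; answer 2
Part III: Y2 = 2; r = 4; total draws C(17,6) = 12376; complement C(12,6) = 924; favorable 12376 - 924 = 11452; P = 409/442; answer 409/442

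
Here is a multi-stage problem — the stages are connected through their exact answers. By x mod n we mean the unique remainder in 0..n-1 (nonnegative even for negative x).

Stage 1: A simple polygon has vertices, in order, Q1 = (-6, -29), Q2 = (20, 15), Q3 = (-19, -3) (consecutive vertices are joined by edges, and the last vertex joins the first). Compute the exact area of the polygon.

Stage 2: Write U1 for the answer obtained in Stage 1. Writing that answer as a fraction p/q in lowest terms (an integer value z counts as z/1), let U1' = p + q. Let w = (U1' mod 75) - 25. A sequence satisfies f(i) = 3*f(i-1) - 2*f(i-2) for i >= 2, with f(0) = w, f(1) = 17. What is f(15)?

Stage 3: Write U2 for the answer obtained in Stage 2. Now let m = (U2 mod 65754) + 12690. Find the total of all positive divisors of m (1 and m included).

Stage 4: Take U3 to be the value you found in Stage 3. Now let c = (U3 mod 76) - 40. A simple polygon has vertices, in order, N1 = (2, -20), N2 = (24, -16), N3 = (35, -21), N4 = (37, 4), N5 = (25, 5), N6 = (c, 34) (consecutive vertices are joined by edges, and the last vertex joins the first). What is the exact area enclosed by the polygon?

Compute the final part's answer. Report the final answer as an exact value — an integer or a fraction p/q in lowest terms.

1644

Stage 1: cross terms: (-6*15 - 20*-29)=490, (20*-3 - -19*15)=225, (-19*-29 - -6*-3)=533; twice the area = |1248| = 1248; area = 624; answer 624
Stage 2: U1 = 624; threaded value p + q = 625; w = 0; f(2) = 3*(17) - 2*(0) = 51; iterating: f(2)=51, f(3)=119, f(4)=255, f(5)=527, f(6)=1071, f(7)=2159, f(8)=4335, f(9)=8687, f(10)=17391, f(11)=34799, f(12)=69615, f(13)=139247, f(14)=278511, f(15)=557039; answer 557039
Stage 3: U2 = 557039; m = 43697; 43697 = 37 * 1181; sigma = (1 + 37) * (1 + 1181) = 38 * 1182 = 44916; answer 44916
Stage 4: U3 = 44916; c = -40; cross terms: (2*-16 - 24*-20)=448, (24*-21 - 35*-16)=56, (35*4 - 37*-21)=917, (37*5 - 25*4)=85, (25*34 - -40*5)=1050, (-40*-20 - 2*34)=732; twice the area = |3288| = 3288; area = 1644; answer 1644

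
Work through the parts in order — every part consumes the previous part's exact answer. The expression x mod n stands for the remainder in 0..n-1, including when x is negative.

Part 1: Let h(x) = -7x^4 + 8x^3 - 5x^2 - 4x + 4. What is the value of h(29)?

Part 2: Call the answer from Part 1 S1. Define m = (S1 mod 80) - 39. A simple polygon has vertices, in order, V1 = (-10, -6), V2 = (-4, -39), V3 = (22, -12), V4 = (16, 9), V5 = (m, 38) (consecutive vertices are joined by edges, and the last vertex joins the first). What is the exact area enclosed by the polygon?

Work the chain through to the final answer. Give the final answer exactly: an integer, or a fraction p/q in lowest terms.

2215/2

Part 1: -7*(29)^4 + 8*(29)^3 - 5*(29)^2 - 4*(29)^1 + 4 = (-4950967) + (195112) + (-4205) + (-116) + (4) = -4760172; answer -4760172
Part 2: S1 = -4760172; m = 29; cross terms: (-10*-39 - -4*-6)=366, (-4*-12 - 22*-39)=906, (22*9 - 16*-12)=390, (16*38 - 29*9)=347, (29*-6 - -10*38)=206; twice the area = |2215| = 2215; area = 2215/2; answer 2215/2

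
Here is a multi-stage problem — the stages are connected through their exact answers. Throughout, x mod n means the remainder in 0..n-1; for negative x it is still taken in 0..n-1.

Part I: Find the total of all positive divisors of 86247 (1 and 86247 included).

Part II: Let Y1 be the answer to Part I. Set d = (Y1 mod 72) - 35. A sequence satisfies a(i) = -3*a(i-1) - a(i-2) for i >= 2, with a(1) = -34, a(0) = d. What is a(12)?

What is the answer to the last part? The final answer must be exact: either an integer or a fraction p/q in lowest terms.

1771333

Part I: 86247 = 3^2 * 7 * 37^2; sigma = (1 + 3 + 9) * (1 + 7) * (1 + 37 + 1369) = 13 * 8 * 1407 = 146328; answer 146328
Part II: Y1 = 146328; d = -11; a(2) = -3*(-34) - 1*(-11) = 113; iterating: a(2)=113, a(3)=-305, a(4)=802, a(5)=-2101, a(6)=5501, a(7)=-14402, a(8)=37705, a(9)=-98713, a(10)=258434, a(11)=-676589, a(12)=1771333; answer 1771333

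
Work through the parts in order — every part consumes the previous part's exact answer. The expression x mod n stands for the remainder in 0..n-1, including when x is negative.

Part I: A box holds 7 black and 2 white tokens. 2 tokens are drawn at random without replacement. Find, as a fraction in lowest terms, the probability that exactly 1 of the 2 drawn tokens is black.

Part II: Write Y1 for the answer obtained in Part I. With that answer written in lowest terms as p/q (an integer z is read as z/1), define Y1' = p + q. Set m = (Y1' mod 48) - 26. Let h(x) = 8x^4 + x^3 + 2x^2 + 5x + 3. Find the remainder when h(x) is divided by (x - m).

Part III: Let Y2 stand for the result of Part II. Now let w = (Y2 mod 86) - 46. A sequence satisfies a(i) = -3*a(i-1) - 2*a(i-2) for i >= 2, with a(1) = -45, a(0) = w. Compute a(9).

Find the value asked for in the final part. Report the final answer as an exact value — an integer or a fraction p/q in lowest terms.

Part I: total draws C(9,2) = 36; favorable C(7,1)*C(2,1) = 14; P = 7/18; answer 7/18
Part II: Y1 = 7/18; threaded value p + q = 25; m = -1; remainder = value at the root: 8*(-1)^4 + 1*(-1)^3 + 2*(-1)^2 + 5*(-1)^1 + 3 = (8) + (-1) + (2) + (-5) + (3) = 7; answer 7
Part III: Y2 = 7; w = -39; a(2) = -3*(-45) - 2*(-39) = 213; iterating: a(2)=213, a(3)=-549, a(4)=1221, a(5)=-2565, a(6)=5253, a(7)=-10629, a(8)=21381, a(9)=-42885; answer -42885

-42885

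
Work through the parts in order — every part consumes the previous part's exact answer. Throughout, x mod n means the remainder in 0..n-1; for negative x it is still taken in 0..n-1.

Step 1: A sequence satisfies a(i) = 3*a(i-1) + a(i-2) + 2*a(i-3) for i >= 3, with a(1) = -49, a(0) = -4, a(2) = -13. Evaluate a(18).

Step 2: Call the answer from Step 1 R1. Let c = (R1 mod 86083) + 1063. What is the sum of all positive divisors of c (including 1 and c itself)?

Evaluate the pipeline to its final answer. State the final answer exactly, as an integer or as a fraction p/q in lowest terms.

Step 1: a(3) = 3*(-13) + 1*(-49) + 2*(-4) = -96; iterating: a(3)=-96, a(4)=-399, a(5)=-1319, a(6)=-4548, a(7)=-15761, a(8)=-54469, a(9)=-188264, a(10)=-650783, a(11)=-2249551, a(12)=-7775964, a(13)=-26879009, a(14)=-92912093, a(15)=-321167216, a(16)=-1110171759, a(17)=-3837506679, a(18)=-13265026228; answer -13265026228
Step 2: R1 = -13265026228; c = 20803; 20803 = 71 * 293; sigma = (1 + 71) * (1 + 293) = 72 * 294 = 21168; answer 21168

21168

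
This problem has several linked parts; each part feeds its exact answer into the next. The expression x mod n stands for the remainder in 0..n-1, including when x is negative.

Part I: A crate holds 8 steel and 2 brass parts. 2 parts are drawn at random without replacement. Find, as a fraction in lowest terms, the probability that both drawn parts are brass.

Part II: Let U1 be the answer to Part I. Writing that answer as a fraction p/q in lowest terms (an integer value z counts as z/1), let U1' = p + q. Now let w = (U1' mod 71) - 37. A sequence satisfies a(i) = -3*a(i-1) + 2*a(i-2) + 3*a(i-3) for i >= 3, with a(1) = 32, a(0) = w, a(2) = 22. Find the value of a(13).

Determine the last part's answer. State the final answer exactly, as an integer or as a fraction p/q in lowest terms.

-1826908

Part I: total draws C(10,2) = 45; favorable C(2,2) = 1; P = 1/45; answer 1/45
Part II: U1 = 1/45; threaded value p + q = 46; w = 9; a(3) = -3*(22) + 2*(32) + 3*(9) = 25; iterating: a(3)=25, a(4)=65, a(5)=-79, a(6)=442, a(7)=-1289, a(8)=4514, a(9)=-14794, a(10)=49543, a(11)=-164675, a(12)=548729, a(13)=-1826908; answer -1826908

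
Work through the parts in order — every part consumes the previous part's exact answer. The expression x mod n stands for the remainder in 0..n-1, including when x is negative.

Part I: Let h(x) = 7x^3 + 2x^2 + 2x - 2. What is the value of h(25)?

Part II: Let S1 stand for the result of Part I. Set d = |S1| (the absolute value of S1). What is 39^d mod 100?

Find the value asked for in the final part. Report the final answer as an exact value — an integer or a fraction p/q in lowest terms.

Part I: 7*(25)^3 + 2*(25)^2 + 2*(25)^1 - 2 = (109375) + (1250) + (50) + (-2) = 110673; answer 110673
Part II: S1 = 110673; d = 110673; squarings mod 100: 39^1=39, 39^2=21, 39^4=41, 39^8=81, 39^16=61, 39^32=21, 39^64=41, 39^128=81, 39^256=61, 39^512=21, 39^1024=41, 39^2048=81, 39^4096=61, 39^8192=21, 39^16384=41, 39^32768=81, 39^65536=61; 39^110673 = 39^1 * 39^16 * 39^64 * 39^4096 * 39^8192 * 39^32768 * 39^65536 = 19 (mod 100); answer 19

19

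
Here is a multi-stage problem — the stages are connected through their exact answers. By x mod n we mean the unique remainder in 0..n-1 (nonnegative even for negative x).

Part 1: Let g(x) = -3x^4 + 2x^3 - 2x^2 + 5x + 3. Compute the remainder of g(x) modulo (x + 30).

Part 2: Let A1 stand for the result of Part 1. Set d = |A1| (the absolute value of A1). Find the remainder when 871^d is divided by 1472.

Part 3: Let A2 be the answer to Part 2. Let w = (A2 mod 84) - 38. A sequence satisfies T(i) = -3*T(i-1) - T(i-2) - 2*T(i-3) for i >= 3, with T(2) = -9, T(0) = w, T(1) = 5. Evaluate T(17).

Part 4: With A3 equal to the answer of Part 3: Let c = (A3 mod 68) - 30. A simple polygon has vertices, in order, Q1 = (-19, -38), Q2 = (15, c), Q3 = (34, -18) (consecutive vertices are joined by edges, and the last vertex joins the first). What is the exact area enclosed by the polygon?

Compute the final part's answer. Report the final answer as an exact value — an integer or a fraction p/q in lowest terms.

2129/2

Part 1: remainder = value at the root: -3*(-30)^4 + 2*(-30)^3 - 2*(-30)^2 + 5*(-30)^1 + 3 = (-2430000) + (-54000) + (-1800) + (-150) + (3) = -2485947; answer -2485947
Part 2: A1 = -2485947; d = 2485947; squarings mod 1472: 871^1=871, 871^2=561, 871^4=1185, 871^8=1409, 871^16=1025, 871^32=1089, 871^64=961, 871^128=577, 871^256=257, 871^512=1281, 871^1024=1153, 871^2048=193, 871^4096=449, 871^8192=1409, 871^16384=1025, 871^32768=1089, 871^65536=961, 871^131072=577, 871^262144=257, 871^524288=1281, 871^1048576=1153, 871^2097152=193; 871^2485947 = 871^1 * 871^2 * 871^8 * 871^16 * 871^32 * 871^128 * 871^512 * 871^1024 * 871^2048 * 871^8192 * 871^16384 * 871^32768 * 871^65536 * 871^262144 * 871^2097152 = 1463 (mod 1472); answer 1463
Part 3: A2 = 1463; w = -3; T(3) = -3*(-9) - 1*(5) - 2*(-3) = 28; iterating: T(3)=28, T(4)=-85, T(5)=245, T(6)=-706, T(7)=2043, T(8)=-5913, T(9)=17108, T(10)=-49497, T(11)=143209, T(12)=-414346, T(13)=1198823, T(14)=-3468541, T(15)=10035492, T(16)=-29035581, T(17)=84008333; answer 84008333
Part 4: A3 = 84008333; c = 15; cross terms: (-19*15 - 15*-38)=285, (15*-18 - 34*15)=-780, (34*-38 - -19*-18)=-1634; twice the area = |-2129| = 2129; area = 2129/2; answer 2129/2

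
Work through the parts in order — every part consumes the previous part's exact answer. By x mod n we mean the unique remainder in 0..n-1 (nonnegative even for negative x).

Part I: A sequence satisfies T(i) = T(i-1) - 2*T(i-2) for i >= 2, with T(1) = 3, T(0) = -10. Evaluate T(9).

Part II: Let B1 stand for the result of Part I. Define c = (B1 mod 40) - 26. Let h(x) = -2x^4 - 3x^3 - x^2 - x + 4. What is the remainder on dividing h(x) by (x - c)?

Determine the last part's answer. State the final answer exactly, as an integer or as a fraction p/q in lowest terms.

Part I: T(2) = 1*(3) - 2*(-10) = 23; iterating: T(2)=23, T(3)=17, T(4)=-29, T(5)=-63, T(6)=-5, T(7)=121, T(8)=131, T(9)=-111; answer -111
Part II: B1 = -111; c = -17; remainder = value at the root: -2*(-17)^4 - 3*(-17)^3 - 1*(-17)^2 - 1*(-17)^1 + 4 = (-167042) + (14739) + (-289) + (17) + (4) = -152571; answer -152571

-152571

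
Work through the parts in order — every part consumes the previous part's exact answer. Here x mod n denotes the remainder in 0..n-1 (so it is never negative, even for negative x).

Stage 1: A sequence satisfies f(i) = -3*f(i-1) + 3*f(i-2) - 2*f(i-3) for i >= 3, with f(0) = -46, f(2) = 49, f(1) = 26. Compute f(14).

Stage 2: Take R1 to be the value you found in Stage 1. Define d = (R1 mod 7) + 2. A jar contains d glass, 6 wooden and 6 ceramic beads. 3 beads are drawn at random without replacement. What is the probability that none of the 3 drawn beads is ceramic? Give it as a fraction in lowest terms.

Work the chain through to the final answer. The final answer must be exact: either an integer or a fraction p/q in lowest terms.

55/204

Stage 1: f(3) = -3*(49) + 3*(26) - 2*(-46) = 23; iterating: f(3)=23, f(4)=26, f(5)=-107, f(6)=353, f(7)=-1432, f(8)=5569, f(9)=-21709, f(10)=84698, f(11)=-330359, f(12)=1288589, f(13)=-5026240, f(14)=19605205; answer 19605205
Stage 2: R1 = 19605205; d = 6; total draws C(18,3) = 816; favorable C(12,3) = 220; P = 55/204; answer 55/204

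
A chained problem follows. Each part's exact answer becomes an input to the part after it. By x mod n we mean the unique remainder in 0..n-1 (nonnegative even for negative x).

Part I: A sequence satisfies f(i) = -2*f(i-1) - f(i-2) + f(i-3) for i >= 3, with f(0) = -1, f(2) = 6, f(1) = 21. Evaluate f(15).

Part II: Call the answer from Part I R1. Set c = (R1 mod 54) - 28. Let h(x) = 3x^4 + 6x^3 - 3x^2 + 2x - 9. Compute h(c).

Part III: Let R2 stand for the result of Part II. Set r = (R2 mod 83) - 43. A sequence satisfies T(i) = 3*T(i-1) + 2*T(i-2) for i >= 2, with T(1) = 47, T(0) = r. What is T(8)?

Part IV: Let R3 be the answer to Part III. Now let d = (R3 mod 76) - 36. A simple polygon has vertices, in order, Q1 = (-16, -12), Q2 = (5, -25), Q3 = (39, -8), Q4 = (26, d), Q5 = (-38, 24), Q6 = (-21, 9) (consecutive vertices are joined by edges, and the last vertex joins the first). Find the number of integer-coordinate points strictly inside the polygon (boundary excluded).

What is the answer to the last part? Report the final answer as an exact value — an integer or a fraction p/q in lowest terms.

Part I: f(3) = -2*(6) - 1*(21) + 1*(-1) = -34; iterating: f(3)=-34, f(4)=83, f(5)=-126, f(6)=135, f(7)=-61, f(8)=-139, f(9)=474, f(10)=-870, f(11)=1127, f(12)=-910, f(13)=-177, f(14)=2391, f(15)=-5515; answer -5515
Part II: R1 = -5515; c = 19; 3*(19)^4 + 6*(19)^3 - 3*(19)^2 + 2*(19)^1 - 9 = (390963) + (41154) + (-1083) + (38) + (-9) = 431063; answer 431063
Part III: R2 = 431063; r = 1; T(2) = 3*(47) + 2*(1) = 143; iterating: T(2)=143, T(3)=523, T(4)=1855, T(5)=6611, T(6)=23543, T(7)=83851, T(8)=298639; answer 298639
Part IV: R3 = 298639; d = -1; cross terms: (-16*-25 - 5*-12)=460, (5*-8 - 39*-25)=935, (39*-1 - 26*-8)=169, (26*24 - -38*-1)=586, (-38*9 - -21*24)=162, (-21*-12 - -16*9)=396; twice the area = |2708| = 2708; area = 1354; boundary points = 1 + 17 + 1 + 1 + 1 + 1 = 22; strictly interior points = area - boundary/2 + 1 = 1344; answer 1344

1344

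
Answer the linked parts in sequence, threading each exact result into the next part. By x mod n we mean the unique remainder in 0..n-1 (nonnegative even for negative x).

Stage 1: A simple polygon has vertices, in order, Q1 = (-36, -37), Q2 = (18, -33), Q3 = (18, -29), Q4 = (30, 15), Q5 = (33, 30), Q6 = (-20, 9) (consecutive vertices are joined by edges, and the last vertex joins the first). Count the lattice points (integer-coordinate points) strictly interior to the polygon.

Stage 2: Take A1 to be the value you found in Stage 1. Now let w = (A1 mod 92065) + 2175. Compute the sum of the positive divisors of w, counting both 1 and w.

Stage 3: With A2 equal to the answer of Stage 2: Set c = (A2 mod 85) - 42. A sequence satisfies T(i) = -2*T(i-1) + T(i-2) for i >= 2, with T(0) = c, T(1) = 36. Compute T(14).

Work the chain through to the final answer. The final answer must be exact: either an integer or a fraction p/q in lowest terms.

Stage 1: cross terms: (-36*-33 - 18*-37)=1854, (18*-29 - 18*-33)=72, (18*15 - 30*-29)=1140, (30*30 - 33*15)=405, (33*9 - -20*30)=897, (-20*-37 - -36*9)=1064; twice the area = |5432| = 5432; area = 2716; boundary points = 2 + 4 + 4 + 3 + 1 + 2 = 16; strictly interior points = area - boundary/2 + 1 = 2709; answer 2709
Stage 2: A1 = 2709; w = 4884; 4884 = 2^2 * 3 * 11 * 37; sigma = (1 + 2 + 4) * (1 + 3) * (1 + 11) * (1 + 37) = 7 * 4 * 12 * 38 = 12768; answer 12768
Stage 3: A2 = 12768; c = -24; T(2) = -2*(36) + 1*(-24) = -96; iterating: T(2)=-96, T(3)=228, T(4)=-552, T(5)=1332, T(6)=-3216, T(7)=7764, T(8)=-18744, T(9)=45252, T(10)=-109248, T(11)=263748, T(12)=-636744, T(13)=1537236, T(14)=-3711216; answer -3711216

-3711216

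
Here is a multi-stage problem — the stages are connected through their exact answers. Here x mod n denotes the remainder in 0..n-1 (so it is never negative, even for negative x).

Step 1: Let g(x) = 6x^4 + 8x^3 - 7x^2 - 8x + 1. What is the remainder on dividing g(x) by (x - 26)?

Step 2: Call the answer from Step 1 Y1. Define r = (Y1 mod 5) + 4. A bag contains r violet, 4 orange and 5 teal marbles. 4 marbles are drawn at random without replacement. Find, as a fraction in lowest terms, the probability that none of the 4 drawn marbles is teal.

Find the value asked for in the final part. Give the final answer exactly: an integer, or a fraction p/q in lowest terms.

Step 1: remainder = value at the root: 6*(26)^4 + 8*(26)^3 - 7*(26)^2 - 8*(26)^1 + 1 = (2741856) + (140608) + (-4732) + (-208) + (1) = 2877525; answer 2877525
Step 2: Y1 = 2877525; r = 4; total draws C(13,4) = 715; favorable C(8,4) = 70; P = 14/143; answer 14/143

14/143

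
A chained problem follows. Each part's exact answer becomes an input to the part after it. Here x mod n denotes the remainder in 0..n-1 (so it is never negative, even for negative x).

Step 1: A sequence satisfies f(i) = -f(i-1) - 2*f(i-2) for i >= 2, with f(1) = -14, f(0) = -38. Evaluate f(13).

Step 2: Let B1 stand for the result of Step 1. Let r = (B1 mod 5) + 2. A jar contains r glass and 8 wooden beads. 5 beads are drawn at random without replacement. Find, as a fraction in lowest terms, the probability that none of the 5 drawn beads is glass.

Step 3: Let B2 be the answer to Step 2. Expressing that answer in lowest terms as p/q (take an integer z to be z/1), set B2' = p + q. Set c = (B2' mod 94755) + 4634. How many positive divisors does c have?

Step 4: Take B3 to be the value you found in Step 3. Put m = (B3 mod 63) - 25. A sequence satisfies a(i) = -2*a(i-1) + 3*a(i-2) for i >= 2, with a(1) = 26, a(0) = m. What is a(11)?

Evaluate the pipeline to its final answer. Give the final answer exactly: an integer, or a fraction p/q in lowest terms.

2081468

Step 1: f(2) = -1*(-14) - 2*(-38) = 90; iterating: f(2)=90, f(3)=-62, f(4)=-118, f(5)=242, f(6)=-6, f(7)=-478, f(8)=490, f(9)=466, f(10)=-1446, f(11)=514, f(12)=2378, f(13)=-3406; answer -3406
Step 2: B1 = -3406; r = 6; total draws C(14,5) = 2002; favorable C(8,5) = 56; P = 4/143; answer 4/143
Step 3: B2 = 4/143; threaded value p + q = 147; c = 4781; 4781 = 7 * 683; number of divisors = (1+1) * (1+1) = 4; answer 4
Step 4: B3 = 4; m = -21; a(2) = -2*(26) + 3*(-21) = -115; iterating: a(2)=-115, a(3)=308, a(4)=-961, a(5)=2846, a(6)=-8575, a(7)=25688, a(8)=-77101, a(9)=231266, a(10)=-693835, a(11)=2081468; answer 2081468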